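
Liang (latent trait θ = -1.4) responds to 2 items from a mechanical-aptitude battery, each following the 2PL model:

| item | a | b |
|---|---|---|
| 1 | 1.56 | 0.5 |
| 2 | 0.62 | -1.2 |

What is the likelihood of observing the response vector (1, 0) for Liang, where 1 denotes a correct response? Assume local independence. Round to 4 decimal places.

0.0261

P(θ) = 1 / (1 + exp(−a(θ − b)))
P_1 = 1/(1+e^{2.9640}) = 0.0491
P_2 = 1/(1+e^{0.1240}) = 0.4690
L = P_1 × (1−P_2) = 0.0491 × 0.5310 = 0.02606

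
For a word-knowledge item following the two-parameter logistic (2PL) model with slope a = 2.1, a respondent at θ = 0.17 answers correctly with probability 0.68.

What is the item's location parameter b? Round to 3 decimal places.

-0.189

P(θ) = 1 / (1 + exp(−a(θ − b)))
logit(0.68) = ln(0.68/0.32) = 0.7538
b = θ − logit/(a) = 0.17 − 0.7538/2.1000 = -0.1889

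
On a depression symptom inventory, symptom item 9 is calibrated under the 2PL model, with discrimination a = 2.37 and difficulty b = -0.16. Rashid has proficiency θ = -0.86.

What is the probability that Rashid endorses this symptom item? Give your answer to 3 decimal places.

P(θ) = 1 / (1 + exp(−a(θ − b)))
Exponent: 2.37 × (-0.86 − (-0.16)) = -1.6590
1/(1 + e^{1.6590}) = 0.1599

0.160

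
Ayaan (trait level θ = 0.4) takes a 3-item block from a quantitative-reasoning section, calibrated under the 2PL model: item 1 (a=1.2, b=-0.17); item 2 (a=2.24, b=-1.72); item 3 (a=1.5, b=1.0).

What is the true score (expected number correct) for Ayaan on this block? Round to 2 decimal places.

P(θ) = 1 / (1 + exp(−a(θ − b)))
P_1 = 1/(1+e^{-0.6840}) = 0.6646
P_2 = 1/(1+e^{-4.7488}) = 0.9914
P_3 = 1/(1+e^{0.9000}) = 0.2891
E[score] = 0.6646 + 0.9914 + 0.2891 = 1.9451

1.95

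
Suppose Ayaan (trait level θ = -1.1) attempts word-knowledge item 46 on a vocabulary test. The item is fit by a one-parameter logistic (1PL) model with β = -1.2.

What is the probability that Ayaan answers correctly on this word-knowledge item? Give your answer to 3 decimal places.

0.525

P(θ) = 1 / (1 + exp(−(θ − β)))
Exponent: (-1.1 − (-1.2)) = 0.1000
1/(1 + e^{-0.1000}) = 0.5250
P = 0.5250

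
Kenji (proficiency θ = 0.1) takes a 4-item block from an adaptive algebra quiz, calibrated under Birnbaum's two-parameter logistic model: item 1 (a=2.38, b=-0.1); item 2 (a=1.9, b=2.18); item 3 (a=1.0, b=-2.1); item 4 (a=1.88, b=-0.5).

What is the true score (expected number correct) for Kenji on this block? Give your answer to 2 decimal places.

P(θ) = 1 / (1 + exp(−a(θ − b)))
P_1 = 1/(1+e^{-0.4760}) = 0.6168
P_2 = 1/(1+e^{3.9520}) = 0.0189
P_3 = 1/(1+e^{-2.2000}) = 0.9002
P_4 = 1/(1+e^{-1.1280}) = 0.7555
E[score] = 0.6168 + 0.0189 + 0.9002 + 0.7555 = 2.2914

2.29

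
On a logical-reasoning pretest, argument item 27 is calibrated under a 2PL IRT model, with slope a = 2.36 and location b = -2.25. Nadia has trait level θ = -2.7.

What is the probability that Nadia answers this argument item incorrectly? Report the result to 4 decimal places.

P(θ) = 1 / (1 + exp(−a(θ − b)))
Exponent: 2.36 × (-2.7 − (-2.25)) = -1.0620
1/(1 + e^{1.0620}) = 0.2569
P(incorrect) = 1 − 0.2569 = 0.7431

0.7431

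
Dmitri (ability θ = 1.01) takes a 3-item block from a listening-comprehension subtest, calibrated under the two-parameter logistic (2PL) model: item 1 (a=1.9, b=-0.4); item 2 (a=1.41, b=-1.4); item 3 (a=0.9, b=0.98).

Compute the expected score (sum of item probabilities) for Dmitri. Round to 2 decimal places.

2.41

P(θ) = 1 / (1 + exp(−a(θ − b)))
P_1 = 1/(1+e^{-2.6790}) = 0.9358
P_2 = 1/(1+e^{-3.3981}) = 0.9676
P_3 = 1/(1+e^{-0.0270}) = 0.5067
E[score] = 0.9358 + 0.9676 + 0.5067 = 2.4102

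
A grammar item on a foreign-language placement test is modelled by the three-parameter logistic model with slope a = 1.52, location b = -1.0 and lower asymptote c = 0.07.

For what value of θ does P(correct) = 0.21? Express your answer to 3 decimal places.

-2.138

P(θ) = c + (1 − c) · 1 / (1 + exp(−a(θ − b)))
Remove guessing floor: (0.21 − 0.07)/(1 − 0.07) = 0.1505
logit = ln(0.1505/0.8495) = -1.7304
θ = b + logit/(a) = -1.0 + (-1.7304)/1.5200 = -2.1384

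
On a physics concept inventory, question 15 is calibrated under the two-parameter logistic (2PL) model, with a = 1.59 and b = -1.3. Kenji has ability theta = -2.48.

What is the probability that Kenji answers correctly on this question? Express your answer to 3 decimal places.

P(theta) = 1 / (1 + exp(−a(theta − b)))
Exponent: 1.59 × (-2.48 − (-1.3)) = -1.8762
1/(1 + e^{1.8762}) = 0.1328

0.133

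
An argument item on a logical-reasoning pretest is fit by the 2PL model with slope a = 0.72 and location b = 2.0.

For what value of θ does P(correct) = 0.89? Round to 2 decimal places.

P(θ) = 1 / (1 + exp(−a(θ − b)))
logit = ln(0.8900/0.1100) = 2.0907
θ = b + logit/(a) = 2.0 + 2.0907/0.7200 = 4.9038

4.90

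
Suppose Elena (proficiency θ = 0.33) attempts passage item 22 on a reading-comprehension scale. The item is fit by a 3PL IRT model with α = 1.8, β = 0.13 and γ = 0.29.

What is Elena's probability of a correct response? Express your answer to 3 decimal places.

0.708

P(θ) = γ + (1 − γ) · 1 / (1 + exp(−α(θ − β)))
Exponent: 1.8 × (0.33 − 0.13) = 0.3600
1/(1 + e^{-0.3600}) = 0.5890
P = 0.29 + 0.71 × 0.5890 = 0.7082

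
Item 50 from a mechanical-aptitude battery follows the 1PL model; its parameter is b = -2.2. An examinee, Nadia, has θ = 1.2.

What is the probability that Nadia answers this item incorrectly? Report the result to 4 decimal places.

P(θ) = 1 / (1 + exp(−(θ − b)))
Exponent: (1.2 − (-2.2)) = 3.4000
1/(1 + e^{-3.4000}) = 0.9677
P = 0.9677
P(incorrect) = 1 − 0.9677 = 0.0323

0.0323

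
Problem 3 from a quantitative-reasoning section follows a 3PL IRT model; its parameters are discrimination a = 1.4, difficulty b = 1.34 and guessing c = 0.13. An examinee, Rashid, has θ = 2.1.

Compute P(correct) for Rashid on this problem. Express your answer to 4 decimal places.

0.7768

P(θ) = c + (1 − c) · 1 / (1 + exp(−a(θ − b)))
Exponent: 1.4 × (2.1 − 1.34) = 1.0640
1/(1 + e^{-1.0640}) = 0.7435
P = 0.13 + 0.87 × 0.7435 = 0.7768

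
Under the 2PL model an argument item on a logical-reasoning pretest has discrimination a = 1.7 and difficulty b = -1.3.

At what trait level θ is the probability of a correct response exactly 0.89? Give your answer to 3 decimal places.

-0.070

P(θ) = 1 / (1 + exp(−a(θ − b)))
logit = ln(0.8900/0.1100) = 2.0907
θ = b + logit/(a) = -1.3 + 2.0907/1.7000 = -0.0702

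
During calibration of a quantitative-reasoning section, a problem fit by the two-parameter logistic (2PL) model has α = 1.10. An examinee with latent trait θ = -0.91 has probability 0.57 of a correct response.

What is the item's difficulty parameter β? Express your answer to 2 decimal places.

-1.17

P(θ) = 1 / (1 + exp(−α(θ − β)))
logit(0.57) = ln(0.57/0.43) = 0.2819
β = θ − logit/(α) = -0.91 − 0.2819/1.1000 = -1.1662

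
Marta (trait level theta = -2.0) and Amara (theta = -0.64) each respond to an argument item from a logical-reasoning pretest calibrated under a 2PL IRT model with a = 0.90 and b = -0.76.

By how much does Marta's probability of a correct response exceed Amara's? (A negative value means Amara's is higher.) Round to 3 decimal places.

P(theta) = 1 / (1 + exp(−a(theta − b)))
P(Marta) = 0.2468  [exponent -1.1160]
P(Amara) = 0.5270  [exponent 0.1080]
Difference = 0.2468 − 0.5270 = -0.2802

-0.280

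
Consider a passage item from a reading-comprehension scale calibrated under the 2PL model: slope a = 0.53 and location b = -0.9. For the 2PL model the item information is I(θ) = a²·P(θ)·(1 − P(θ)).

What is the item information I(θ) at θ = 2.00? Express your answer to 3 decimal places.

0.041

P = 1/(1+e^{-1.5370}) = 0.8230
P(1−P) = 0.8230 × 0.1770 = 0.1457
I = a² × P(1−P) = 0.53² × 0.1457 = 0.04091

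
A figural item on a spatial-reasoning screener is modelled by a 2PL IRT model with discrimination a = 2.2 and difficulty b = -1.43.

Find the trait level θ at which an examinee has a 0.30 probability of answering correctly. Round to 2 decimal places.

P(θ) = 1 / (1 + exp(−a(θ − b)))
logit = ln(0.3000/0.7000) = -0.8473
θ = b + logit/(a) = -1.43 + (-0.8473)/2.2000 = -1.8151

-1.82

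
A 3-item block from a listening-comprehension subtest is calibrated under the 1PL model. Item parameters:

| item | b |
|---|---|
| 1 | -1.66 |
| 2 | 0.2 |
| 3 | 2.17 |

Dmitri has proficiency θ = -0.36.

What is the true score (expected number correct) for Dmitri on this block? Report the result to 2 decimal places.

P(θ) = 1 / (1 + exp(−(θ − b)))
P_1 = 1/(1+e^{-1.3000}) = 0.7858
P_2 = 1/(1+e^{0.5600}) = 0.3635
P_3 = 1/(1+e^{2.5300}) = 0.0738
E[score] = 0.7858 + 0.3635 + 0.0738 = 1.2232

1.22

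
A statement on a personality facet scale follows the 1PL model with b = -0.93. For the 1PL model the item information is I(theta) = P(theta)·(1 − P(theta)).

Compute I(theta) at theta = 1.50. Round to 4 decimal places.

P = 1/(1+e^{-2.4300}) = 0.9191
P(1−P) = 0.9191 × 0.0809 = 0.0744
I = P(1−P) = 0.07437

0.0744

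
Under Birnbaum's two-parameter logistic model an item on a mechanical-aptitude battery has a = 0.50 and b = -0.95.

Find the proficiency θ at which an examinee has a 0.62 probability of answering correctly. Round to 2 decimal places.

0.03

P(θ) = 1 / (1 + exp(−a(θ − b)))
logit = ln(0.6200/0.3800) = 0.4895
θ = b + logit/(a) = -0.95 + 0.4895/0.5000 = 0.0291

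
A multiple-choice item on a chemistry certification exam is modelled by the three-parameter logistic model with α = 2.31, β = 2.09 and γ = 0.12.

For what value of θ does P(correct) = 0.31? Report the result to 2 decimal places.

P(θ) = γ + (1 − γ) · 1 / (1 + exp(−α(θ − β)))
Remove guessing floor: (0.31 − 0.12)/(1 − 0.12) = 0.2159
logit = ln(0.2159/0.7841) = -1.2897
θ = β + logit/(α) = 2.09 + (-1.2897)/2.3100 = 1.5317

1.53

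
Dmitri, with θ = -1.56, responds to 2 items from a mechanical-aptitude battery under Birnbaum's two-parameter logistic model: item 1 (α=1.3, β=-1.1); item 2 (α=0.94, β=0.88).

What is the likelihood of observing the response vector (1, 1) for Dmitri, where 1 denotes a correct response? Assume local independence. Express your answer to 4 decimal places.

P(θ) = 1 / (1 + exp(−α(θ − β)))
P_1 = 1/(1+e^{0.5980}) = 0.3548
P_2 = 1/(1+e^{2.2936}) = 0.0917
L = P_1 × P_2 = 0.3548 × 0.0917 = 0.03252

0.0325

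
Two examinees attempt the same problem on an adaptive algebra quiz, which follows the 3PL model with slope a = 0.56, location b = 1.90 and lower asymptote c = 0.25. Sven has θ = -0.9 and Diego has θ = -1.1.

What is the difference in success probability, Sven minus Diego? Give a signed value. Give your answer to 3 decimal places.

0.012

P(θ) = c + (1 − c) · 1 / (1 + exp(−a(θ − b)))
P(Sven) = 0.3794  [exponent -1.5680]
P(Diego) = 0.3678  [exponent -1.6800]
Difference = 0.3794 − 0.3678 = 0.0116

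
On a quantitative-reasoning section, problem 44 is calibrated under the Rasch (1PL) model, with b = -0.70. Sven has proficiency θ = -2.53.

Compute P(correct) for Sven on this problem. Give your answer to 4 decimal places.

0.1382

P(θ) = 1 / (1 + exp(−(θ − b)))
Exponent: (-2.53 − (-0.70)) = -1.8300
1/(1 + e^{1.8300}) = 0.1382
P = 0.1382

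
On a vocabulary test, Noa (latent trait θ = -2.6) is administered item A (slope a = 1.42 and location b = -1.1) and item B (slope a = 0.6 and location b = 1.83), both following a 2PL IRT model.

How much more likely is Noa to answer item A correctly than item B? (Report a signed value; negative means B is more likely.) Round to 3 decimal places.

0.041

P(θ) = 1 / (1 + exp(−a(θ − b)))
P_A = 0.1062
P_B = 0.0655
P_A − P_B = 0.0407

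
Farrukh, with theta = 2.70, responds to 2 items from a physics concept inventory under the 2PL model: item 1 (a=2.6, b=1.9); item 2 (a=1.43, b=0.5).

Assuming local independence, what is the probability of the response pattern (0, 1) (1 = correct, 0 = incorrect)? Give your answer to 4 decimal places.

0.1065

P(theta) = 1 / (1 + exp(−a(theta − b)))
P_1 = 1/(1+e^{-2.0800}) = 0.8889
P_2 = 1/(1+e^{-3.1460}) = 0.9588
L = (1−P_1) × P_2 = 0.1111 × 0.9588 = 0.10647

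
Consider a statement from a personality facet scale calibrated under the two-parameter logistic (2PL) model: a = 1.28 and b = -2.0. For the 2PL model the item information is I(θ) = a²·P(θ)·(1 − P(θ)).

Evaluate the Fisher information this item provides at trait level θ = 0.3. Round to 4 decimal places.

0.0779

P = 1/(1+e^{-2.9440}) = 0.9500
P(1−P) = 0.9500 × 0.0500 = 0.0475
I = a² × P(1−P) = 1.28² × 0.0475 = 0.07785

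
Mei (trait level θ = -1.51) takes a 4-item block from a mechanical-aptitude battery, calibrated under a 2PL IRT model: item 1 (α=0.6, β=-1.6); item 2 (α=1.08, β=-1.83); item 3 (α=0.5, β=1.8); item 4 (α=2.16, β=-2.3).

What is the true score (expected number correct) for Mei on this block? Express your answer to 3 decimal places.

2.106

P(θ) = 1 / (1 + exp(−α(θ − β)))
P_1 = 1/(1+e^{-0.0540}) = 0.5135
P_2 = 1/(1+e^{-0.3456}) = 0.5856
P_3 = 1/(1+e^{1.6550}) = 0.1604
P_4 = 1/(1+e^{-1.7064}) = 0.8464
E[score] = 0.5135 + 0.5856 + 0.1604 + 0.8464 = 2.1059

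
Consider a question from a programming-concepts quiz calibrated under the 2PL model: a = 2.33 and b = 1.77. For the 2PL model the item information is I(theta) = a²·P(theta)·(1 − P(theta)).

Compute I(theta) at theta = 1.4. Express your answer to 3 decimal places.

1.133

P = 1/(1+e^{0.8621}) = 0.2969
P(1−P) = 0.2969 × 0.7031 = 0.2088
I = a² × P(1−P) = 2.33² × 0.2088 = 1.13329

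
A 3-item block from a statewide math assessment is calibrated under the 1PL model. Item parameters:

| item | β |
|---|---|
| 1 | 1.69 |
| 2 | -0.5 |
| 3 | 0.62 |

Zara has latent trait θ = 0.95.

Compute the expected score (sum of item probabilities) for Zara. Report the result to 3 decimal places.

1.715

P(θ) = 1 / (1 + exp(−(θ − β)))
P_1 = 1/(1+e^{0.7400}) = 0.3230
P_2 = 1/(1+e^{-1.4500}) = 0.8100
P_3 = 1/(1+e^{-0.3300}) = 0.5818
E[score] = 0.3230 + 0.8100 + 0.5818 = 1.7148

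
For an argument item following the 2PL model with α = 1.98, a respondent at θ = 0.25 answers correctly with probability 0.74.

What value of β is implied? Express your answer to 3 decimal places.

-0.278

P(θ) = 1 / (1 + exp(−α(θ − β)))
logit(0.74) = ln(0.74/0.26) = 1.0460
β = θ − logit/(α) = 0.25 − 1.0460/1.9800 = -0.2783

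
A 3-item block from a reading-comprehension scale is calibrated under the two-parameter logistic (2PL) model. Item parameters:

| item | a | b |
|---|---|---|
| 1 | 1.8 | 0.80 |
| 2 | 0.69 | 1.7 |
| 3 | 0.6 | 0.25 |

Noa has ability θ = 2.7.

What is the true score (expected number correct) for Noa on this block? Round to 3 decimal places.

P(θ) = 1 / (1 + exp(−a(θ − b)))
P_1 = 1/(1+e^{-3.4200}) = 0.9683
P_2 = 1/(1+e^{-0.6900}) = 0.6660
P_3 = 1/(1+e^{-1.4700}) = 0.8131
E[score] = 0.9683 + 0.6660 + 0.8131 = 2.4473

2.447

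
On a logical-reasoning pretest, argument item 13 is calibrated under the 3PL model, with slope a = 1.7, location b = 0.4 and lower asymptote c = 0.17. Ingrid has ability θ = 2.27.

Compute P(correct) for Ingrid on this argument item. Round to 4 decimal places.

0.9668

P(θ) = c + (1 − c) · 1 / (1 + exp(−a(θ − b)))
Exponent: 1.7 × (2.27 − 0.4) = 3.1790
1/(1 + e^{-3.1790}) = 0.9600
P = 0.17 + 0.83 × 0.9600 = 0.9668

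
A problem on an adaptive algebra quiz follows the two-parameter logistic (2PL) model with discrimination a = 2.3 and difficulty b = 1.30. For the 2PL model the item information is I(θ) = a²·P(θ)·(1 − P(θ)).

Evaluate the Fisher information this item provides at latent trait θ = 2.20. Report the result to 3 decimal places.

0.526

P = 1/(1+e^{-2.0700}) = 0.8880
P(1−P) = 0.8880 × 0.1120 = 0.0995
I = a² × P(1−P) = 2.3² × 0.0995 = 0.52632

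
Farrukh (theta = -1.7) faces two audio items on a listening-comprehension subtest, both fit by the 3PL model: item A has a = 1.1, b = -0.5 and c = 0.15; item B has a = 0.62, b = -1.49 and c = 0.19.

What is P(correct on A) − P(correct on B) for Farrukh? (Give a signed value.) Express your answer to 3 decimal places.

-0.239

P(theta) = c + (1 − c) · 1 / (1 + exp(−a(theta − b)))
P_A = 0.3292
P_B = 0.5687
P_A − P_B = -0.2395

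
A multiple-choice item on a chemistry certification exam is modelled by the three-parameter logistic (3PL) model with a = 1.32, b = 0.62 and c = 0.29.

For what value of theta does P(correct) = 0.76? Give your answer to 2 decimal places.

P(theta) = c + (1 − c) · 1 / (1 + exp(−a(theta − b)))
Remove guessing floor: (0.76 − 0.29)/(1 − 0.29) = 0.6620
logit = ln(0.6620/0.3380) = 0.6721
theta = b + logit/(a) = 0.62 + 0.6721/1.3200 = 1.1292

1.13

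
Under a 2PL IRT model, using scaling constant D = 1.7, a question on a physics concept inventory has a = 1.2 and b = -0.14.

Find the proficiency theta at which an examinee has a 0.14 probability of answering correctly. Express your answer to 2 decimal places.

-1.03

P(theta) = 1 / (1 + exp(−D·a(theta − b)))
logit = ln(0.1400/0.8600) = -1.8153
theta = b + logit/(1.7·a) = -0.14 + (-1.8153)/2.0400 = -1.0298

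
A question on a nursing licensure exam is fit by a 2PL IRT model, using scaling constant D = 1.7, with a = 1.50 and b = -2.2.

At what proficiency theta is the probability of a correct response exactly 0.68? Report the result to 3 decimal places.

P(theta) = 1 / (1 + exp(−D·a(theta − b)))
logit = ln(0.6800/0.3200) = 0.7538
theta = b + logit/(1.7·a) = -2.2 + 0.7538/2.5500 = -1.9044

-1.904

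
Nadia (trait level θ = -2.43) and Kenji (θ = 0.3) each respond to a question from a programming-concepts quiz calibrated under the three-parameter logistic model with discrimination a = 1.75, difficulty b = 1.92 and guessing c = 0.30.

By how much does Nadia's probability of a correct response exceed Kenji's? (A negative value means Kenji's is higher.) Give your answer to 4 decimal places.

-0.0385

P(θ) = c + (1 − c) · 1 / (1 + exp(−a(θ − b)))
P(Nadia) = 0.3003  [exponent -7.6125]
P(Kenji) = 0.3388  [exponent -2.8350]
Difference = 0.3003 − 0.3388 = -0.0385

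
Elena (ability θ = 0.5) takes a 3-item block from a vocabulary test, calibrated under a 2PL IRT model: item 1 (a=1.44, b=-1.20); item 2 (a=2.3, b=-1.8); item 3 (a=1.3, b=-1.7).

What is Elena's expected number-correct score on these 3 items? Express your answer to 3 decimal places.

2.861

P(θ) = 1 / (1 + exp(−a(θ − b)))
P_1 = 1/(1+e^{-2.4480}) = 0.9204
P_2 = 1/(1+e^{-5.2900}) = 0.9950
P_3 = 1/(1+e^{-2.8600}) = 0.9458
E[score] = 0.9204 + 0.9950 + 0.9458 = 2.8612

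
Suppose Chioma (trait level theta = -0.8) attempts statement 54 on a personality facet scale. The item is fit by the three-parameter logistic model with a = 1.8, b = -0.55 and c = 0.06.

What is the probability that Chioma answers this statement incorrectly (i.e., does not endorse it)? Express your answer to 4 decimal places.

0.5740

P(theta) = c + (1 − c) · 1 / (1 + exp(−a(theta − b)))
Exponent: 1.8 × (-0.8 − (-0.55)) = -0.4500
1/(1 + e^{0.4500}) = 0.3894
P = 0.06 + 0.94 × 0.3894 = 0.4260
P(incorrect) = 1 − 0.4260 = 0.5740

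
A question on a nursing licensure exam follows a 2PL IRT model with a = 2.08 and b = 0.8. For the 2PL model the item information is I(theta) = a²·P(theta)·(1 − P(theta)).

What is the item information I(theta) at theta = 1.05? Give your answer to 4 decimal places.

1.0117

P = 1/(1+e^{-0.5200}) = 0.6271
P(1−P) = 0.6271 × 0.3729 = 0.2338
I = a² × P(1−P) = 2.08² × 0.2338 = 1.01166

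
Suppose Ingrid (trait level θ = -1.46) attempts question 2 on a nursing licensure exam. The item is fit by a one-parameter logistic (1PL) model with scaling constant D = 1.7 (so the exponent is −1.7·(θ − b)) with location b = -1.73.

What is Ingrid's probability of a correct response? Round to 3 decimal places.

P(θ) = 1 / (1 + exp(−D·(θ − b)))
Exponent: 1.7 × (-1.46 − (-1.73)) = 0.4590
1/(1 + e^{-0.4590}) = 0.6128
P = 0.6128

0.613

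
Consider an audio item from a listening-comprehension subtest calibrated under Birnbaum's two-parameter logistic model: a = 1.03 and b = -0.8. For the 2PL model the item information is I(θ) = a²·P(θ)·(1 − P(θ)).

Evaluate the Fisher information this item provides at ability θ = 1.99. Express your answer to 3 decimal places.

0.054

P = 1/(1+e^{-2.8737}) = 0.9465
P(1−P) = 0.9465 × 0.0535 = 0.0506
I = a² × P(1−P) = 1.03² × 0.0506 = 0.05369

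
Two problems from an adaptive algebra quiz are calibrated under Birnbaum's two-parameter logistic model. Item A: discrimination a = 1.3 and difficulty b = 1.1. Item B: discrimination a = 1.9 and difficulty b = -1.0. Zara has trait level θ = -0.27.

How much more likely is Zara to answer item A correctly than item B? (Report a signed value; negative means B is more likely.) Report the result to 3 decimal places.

P(θ) = 1 / (1 + exp(−a(θ − b)))
P_A = 0.1442
P_B = 0.8001
P_A − P_B = -0.6559

-0.656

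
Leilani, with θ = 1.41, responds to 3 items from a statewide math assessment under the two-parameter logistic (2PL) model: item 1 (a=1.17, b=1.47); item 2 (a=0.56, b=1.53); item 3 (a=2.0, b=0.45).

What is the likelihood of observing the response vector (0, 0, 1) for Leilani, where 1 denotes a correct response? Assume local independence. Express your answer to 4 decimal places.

0.2333

P(θ) = 1 / (1 + exp(−a(θ − b)))
P_1 = 1/(1+e^{0.0702}) = 0.4825
P_2 = 1/(1+e^{0.0672}) = 0.4832
P_3 = 1/(1+e^{-1.9200}) = 0.8721
L = (1−P_1) × (1−P_2) × P_3 = 0.5175 × 0.5168 × 0.8721 = 0.23326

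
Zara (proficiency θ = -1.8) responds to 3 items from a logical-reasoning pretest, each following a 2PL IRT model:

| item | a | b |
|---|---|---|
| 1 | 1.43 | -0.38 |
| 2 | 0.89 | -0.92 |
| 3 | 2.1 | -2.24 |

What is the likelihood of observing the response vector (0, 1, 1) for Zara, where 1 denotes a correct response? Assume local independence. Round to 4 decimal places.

P(θ) = 1 / (1 + exp(−a(θ − b)))
P_1 = 1/(1+e^{2.0306}) = 0.1160
P_2 = 1/(1+e^{0.7832}) = 0.3136
P_3 = 1/(1+e^{-0.9240}) = 0.7159
L = (1−P_1) × P_2 × P_3 = 0.8840 × 0.3136 × 0.7159 = 0.19846

0.1985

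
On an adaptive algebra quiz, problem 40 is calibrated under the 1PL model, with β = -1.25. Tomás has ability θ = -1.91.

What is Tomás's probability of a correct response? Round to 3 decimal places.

0.341

P(θ) = 1 / (1 + exp(−(θ − β)))
Exponent: (-1.91 − (-1.25)) = -0.6600
1/(1 + e^{0.6600}) = 0.3407
P = 0.3407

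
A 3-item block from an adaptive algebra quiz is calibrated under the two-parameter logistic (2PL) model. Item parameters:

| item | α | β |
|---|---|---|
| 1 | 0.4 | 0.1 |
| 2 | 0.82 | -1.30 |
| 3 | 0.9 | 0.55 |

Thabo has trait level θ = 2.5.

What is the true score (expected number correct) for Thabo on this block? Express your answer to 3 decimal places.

P(θ) = 1 / (1 + exp(−α(θ − β)))
P_1 = 1/(1+e^{-0.9600}) = 0.7231
P_2 = 1/(1+e^{-3.1160}) = 0.9575
P_3 = 1/(1+e^{-1.7550}) = 0.8526
E[score] = 0.7231 + 0.9575 + 0.8526 = 2.5333

2.533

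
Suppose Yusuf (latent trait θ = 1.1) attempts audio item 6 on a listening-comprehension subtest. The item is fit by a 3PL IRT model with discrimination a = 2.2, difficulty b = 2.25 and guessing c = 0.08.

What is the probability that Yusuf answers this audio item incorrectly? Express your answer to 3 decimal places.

P(θ) = c + (1 − c) · 1 / (1 + exp(−a(θ − b)))
Exponent: 2.2 × (1.1 − 2.25) = -2.5300
1/(1 + e^{2.5300}) = 0.0738
P = 0.08 + 0.92 × 0.0738 = 0.1479
P(incorrect) = 1 − 0.1479 = 0.8521

0.852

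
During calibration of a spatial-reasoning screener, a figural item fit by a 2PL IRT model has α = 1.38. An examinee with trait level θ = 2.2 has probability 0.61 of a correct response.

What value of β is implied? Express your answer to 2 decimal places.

1.88

P(θ) = 1 / (1 + exp(−α(θ − β)))
logit(0.61) = ln(0.61/0.39) = 0.4473
β = θ − logit/(α) = 2.2 − 0.4473/1.3800 = 1.8759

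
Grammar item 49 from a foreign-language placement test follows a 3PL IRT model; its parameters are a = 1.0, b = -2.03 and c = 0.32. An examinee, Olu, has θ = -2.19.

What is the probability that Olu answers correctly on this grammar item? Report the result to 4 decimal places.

0.6329

P(θ) = c + (1 − c) · 1 / (1 + exp(−a(θ − b)))
Exponent: 1.0 × (-2.19 − (-2.03)) = -0.1600
1/(1 + e^{0.1600}) = 0.4601
P = 0.32 + 0.68 × 0.4601 = 0.6329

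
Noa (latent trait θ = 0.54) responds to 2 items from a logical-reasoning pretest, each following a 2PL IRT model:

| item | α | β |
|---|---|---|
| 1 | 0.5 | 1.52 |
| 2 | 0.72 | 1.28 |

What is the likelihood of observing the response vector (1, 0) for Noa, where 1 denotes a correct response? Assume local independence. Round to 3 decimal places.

0.239

P(θ) = 1 / (1 + exp(−α(θ − β)))
P_1 = 1/(1+e^{0.4900}) = 0.3799
P_2 = 1/(1+e^{0.5328}) = 0.3699
L = P_1 × (1−P_2) = 0.3799 × 0.6301 = 0.23938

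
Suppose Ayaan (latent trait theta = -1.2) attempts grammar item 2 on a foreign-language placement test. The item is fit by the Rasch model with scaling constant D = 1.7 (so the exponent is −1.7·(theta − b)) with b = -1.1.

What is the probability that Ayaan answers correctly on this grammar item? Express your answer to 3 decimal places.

P(theta) = 1 / (1 + exp(−D·(theta − b)))
Exponent: 1.7 × (-1.2 − (-1.1)) = -0.1700
1/(1 + e^{0.1700}) = 0.4576
P = 0.4576

0.458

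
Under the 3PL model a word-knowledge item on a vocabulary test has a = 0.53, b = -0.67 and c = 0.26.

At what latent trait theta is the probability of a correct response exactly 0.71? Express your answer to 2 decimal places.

0.16

P(theta) = c + (1 − c) · 1 / (1 + exp(−a(theta − b)))
Remove guessing floor: (0.71 − 0.26)/(1 − 0.26) = 0.6081
logit = ln(0.6081/0.3919) = 0.4394
theta = b + logit/(a) = -0.67 + 0.4394/0.5300 = 0.1590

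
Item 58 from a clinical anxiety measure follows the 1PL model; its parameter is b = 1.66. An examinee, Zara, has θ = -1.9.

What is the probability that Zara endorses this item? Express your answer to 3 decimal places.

0.028

P(θ) = 1 / (1 + exp(−(θ − b)))
Exponent: (-1.9 − 1.66) = -3.5600
1/(1 + e^{3.5600}) = 0.0277
P = 0.0277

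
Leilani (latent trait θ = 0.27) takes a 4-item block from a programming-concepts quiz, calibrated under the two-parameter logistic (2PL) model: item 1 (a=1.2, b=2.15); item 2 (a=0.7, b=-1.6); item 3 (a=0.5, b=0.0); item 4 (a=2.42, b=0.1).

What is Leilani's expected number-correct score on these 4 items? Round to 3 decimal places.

P(θ) = 1 / (1 + exp(−a(θ − b)))
P_1 = 1/(1+e^{2.2560}) = 0.0948
P_2 = 1/(1+e^{-1.3090}) = 0.7873
P_3 = 1/(1+e^{-0.1350}) = 0.5337
P_4 = 1/(1+e^{-0.4114}) = 0.6014
E[score] = 0.0948 + 0.7873 + 0.5337 + 0.6014 = 2.0173

2.017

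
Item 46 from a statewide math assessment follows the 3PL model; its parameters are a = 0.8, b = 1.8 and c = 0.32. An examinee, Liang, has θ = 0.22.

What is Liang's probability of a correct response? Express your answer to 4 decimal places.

P(θ) = c + (1 − c) · 1 / (1 + exp(−a(θ − b)))
Exponent: 0.8 × (0.22 − 1.8) = -1.2640
1/(1 + e^{1.2640}) = 0.2203
P = 0.32 + 0.68 × 0.2203 = 0.4698

0.4698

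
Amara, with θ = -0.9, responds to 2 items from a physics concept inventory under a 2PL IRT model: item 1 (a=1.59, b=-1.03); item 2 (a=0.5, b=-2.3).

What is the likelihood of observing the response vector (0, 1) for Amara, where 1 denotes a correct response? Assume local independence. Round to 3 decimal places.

P(θ) = 1 / (1 + exp(−a(θ − b)))
P_1 = 1/(1+e^{-0.2067}) = 0.5515
P_2 = 1/(1+e^{-0.7000}) = 0.6682
L = (1−P_1) × P_2 = 0.4485 × 0.6682 = 0.29969

0.300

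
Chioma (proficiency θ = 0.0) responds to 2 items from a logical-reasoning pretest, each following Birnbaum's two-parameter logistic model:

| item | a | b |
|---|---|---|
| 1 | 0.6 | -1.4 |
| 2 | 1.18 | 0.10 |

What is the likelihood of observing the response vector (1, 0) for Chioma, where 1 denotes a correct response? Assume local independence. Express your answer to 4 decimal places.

0.3698

P(θ) = 1 / (1 + exp(−a(θ − b)))
P_1 = 1/(1+e^{-0.8400}) = 0.6985
P_2 = 1/(1+e^{0.1180}) = 0.4705
L = P_1 × (1−P_2) = 0.6985 × 0.5295 = 0.36981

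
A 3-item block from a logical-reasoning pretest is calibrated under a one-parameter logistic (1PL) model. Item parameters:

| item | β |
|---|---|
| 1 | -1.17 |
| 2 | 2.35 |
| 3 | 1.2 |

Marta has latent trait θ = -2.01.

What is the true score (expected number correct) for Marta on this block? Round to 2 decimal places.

0.35

P(θ) = 1 / (1 + exp(−(θ − β)))
P_1 = 1/(1+e^{0.8400}) = 0.3015
P_2 = 1/(1+e^{4.3600}) = 0.0126
P_3 = 1/(1+e^{3.2100}) = 0.0388
E[score] = 0.3015 + 0.0126 + 0.0388 = 0.3529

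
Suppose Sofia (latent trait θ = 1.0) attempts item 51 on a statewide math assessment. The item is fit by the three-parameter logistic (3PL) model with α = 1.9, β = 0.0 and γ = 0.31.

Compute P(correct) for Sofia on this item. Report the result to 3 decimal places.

P(θ) = γ + (1 − γ) · 1 / (1 + exp(−α(θ − β)))
Exponent: 1.9 × (1.0 − 0.0) = 1.9000
1/(1 + e^{-1.9000}) = 0.8699
P = 0.31 + 0.69 × 0.8699 = 0.9102

0.910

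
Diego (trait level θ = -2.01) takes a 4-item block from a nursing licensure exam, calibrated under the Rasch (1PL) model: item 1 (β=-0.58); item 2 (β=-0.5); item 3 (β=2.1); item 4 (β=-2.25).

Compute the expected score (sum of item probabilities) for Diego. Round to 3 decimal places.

0.950

P(θ) = 1 / (1 + exp(−(θ − β)))
P_1 = 1/(1+e^{1.4300}) = 0.1931
P_2 = 1/(1+e^{1.5100}) = 0.1809
P_3 = 1/(1+e^{4.1100}) = 0.0161
P_4 = 1/(1+e^{-0.2400}) = 0.5597
E[score] = 0.1931 + 0.1809 + 0.0161 + 0.5597 = 0.9499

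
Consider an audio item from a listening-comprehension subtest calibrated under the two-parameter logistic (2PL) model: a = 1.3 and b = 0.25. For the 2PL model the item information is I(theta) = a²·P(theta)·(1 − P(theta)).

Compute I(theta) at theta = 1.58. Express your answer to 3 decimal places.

0.216

P = 1/(1+e^{-1.7290}) = 0.8493
P(1−P) = 0.8493 × 0.1507 = 0.1280
I = a² × P(1−P) = 1.3² × 0.1280 = 0.21632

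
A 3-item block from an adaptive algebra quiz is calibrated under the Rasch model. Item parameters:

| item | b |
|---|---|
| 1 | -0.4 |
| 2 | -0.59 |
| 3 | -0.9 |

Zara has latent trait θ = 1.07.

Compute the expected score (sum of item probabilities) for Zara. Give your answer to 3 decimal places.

P(θ) = 1 / (1 + exp(−(θ − b)))
P_1 = 1/(1+e^{-1.4700}) = 0.8131
P_2 = 1/(1+e^{-1.6600}) = 0.8402
P_3 = 1/(1+e^{-1.9700}) = 0.8776
E[score] = 0.8131 + 0.8402 + 0.8776 = 2.5309

2.531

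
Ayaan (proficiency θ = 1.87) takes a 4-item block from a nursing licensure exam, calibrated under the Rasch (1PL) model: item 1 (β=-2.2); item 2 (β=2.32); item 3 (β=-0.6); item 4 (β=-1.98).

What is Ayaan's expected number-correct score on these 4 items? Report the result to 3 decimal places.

3.274

P(θ) = 1 / (1 + exp(−(θ − β)))
P_1 = 1/(1+e^{-4.0700}) = 0.9832
P_2 = 1/(1+e^{0.4500}) = 0.3894
P_3 = 1/(1+e^{-2.4700}) = 0.9220
P_4 = 1/(1+e^{-3.8500}) = 0.9792
E[score] = 0.9832 + 0.3894 + 0.9220 + 0.9792 = 3.2737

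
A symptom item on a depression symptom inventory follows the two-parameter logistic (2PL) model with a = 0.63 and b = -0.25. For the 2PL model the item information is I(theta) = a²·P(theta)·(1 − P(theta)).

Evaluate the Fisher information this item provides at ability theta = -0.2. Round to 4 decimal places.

P = 1/(1+e^{-0.0315}) = 0.5079
P(1−P) = 0.5079 × 0.4921 = 0.2499
I = a² × P(1−P) = 0.63² × 0.2499 = 0.09920

0.0992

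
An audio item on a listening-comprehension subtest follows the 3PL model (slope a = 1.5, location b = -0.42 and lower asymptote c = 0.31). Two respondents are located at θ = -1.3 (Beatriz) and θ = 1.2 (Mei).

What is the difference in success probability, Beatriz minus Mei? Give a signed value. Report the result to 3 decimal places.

P(θ) = c + (1 − c) · 1 / (1 + exp(−a(θ − b)))
P(Beatriz) = 0.4555  [exponent -1.3200]
P(Mei) = 0.9442  [exponent 2.4300]
Difference = 0.4555 − 0.9442 = -0.4887

-0.489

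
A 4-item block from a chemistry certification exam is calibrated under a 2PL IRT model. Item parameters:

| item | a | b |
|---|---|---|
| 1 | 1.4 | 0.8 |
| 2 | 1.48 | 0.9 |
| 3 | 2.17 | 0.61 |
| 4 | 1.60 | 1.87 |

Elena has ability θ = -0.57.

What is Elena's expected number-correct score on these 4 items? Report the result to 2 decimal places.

0.32

P(θ) = 1 / (1 + exp(−a(θ − b)))
P_1 = 1/(1+e^{1.9180}) = 0.1281
P_2 = 1/(1+e^{2.1756}) = 0.1020
P_3 = 1/(1+e^{2.5606}) = 0.0717
P_4 = 1/(1+e^{3.9040}) = 0.0198
E[score] = 0.1281 + 0.1020 + 0.0717 + 0.0198 = 0.3215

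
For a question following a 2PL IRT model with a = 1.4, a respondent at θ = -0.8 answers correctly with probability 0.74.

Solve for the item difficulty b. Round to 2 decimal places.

P(θ) = 1 / (1 + exp(−a(θ − b)))
logit(0.74) = ln(0.74/0.26) = 1.0460
b = θ − logit/(a) = -0.8 − 1.0460/1.4000 = -1.5471

-1.55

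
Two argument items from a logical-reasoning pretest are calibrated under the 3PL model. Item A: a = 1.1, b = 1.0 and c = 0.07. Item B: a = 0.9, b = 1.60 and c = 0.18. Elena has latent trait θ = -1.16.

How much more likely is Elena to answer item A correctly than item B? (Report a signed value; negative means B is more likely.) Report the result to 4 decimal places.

P(θ) = c + (1 − c) · 1 / (1 + exp(−a(θ − b)))
P_A = 0.1491
P_B = 0.2431
P_A − P_B = -0.0941

-0.0941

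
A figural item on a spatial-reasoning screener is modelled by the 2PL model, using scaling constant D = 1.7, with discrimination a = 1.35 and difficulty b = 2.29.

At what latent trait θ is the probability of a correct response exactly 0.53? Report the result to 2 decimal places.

P(θ) = 1 / (1 + exp(−D·a(θ − b)))
logit = ln(0.5300/0.4700) = 0.1201
θ = b + logit/(1.7·a) = 2.29 + 0.1201/2.2950 = 2.3424

2.34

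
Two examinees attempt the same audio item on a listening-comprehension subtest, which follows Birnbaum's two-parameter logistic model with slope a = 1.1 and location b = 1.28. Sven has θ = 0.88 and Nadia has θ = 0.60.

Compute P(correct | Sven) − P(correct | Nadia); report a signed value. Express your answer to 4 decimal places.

0.0705

P(θ) = 1 / (1 + exp(−a(θ − b)))
P(Sven) = 0.3917  [exponent -0.4400]
P(Nadia) = 0.3213  [exponent -0.7480]
Difference = 0.3917 − 0.3213 = 0.0705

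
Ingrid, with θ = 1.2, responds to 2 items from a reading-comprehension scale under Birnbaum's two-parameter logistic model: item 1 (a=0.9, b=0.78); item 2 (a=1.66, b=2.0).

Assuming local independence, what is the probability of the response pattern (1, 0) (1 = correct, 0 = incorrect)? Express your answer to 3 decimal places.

0.469

P(θ) = 1 / (1 + exp(−a(θ − b)))
P_1 = 1/(1+e^{-0.3780}) = 0.5934
P_2 = 1/(1+e^{1.3280}) = 0.2095
L = P_1 × (1−P_2) = 0.5934 × 0.7905 = 0.46908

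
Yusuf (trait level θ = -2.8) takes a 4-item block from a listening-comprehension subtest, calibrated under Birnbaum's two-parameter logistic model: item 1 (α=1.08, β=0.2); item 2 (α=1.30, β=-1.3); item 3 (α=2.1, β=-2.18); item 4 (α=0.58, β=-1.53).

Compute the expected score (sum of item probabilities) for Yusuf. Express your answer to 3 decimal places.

P(θ) = 1 / (1 + exp(−α(θ − β)))
P_1 = 1/(1+e^{3.2400}) = 0.0377
P_2 = 1/(1+e^{1.9500}) = 0.1246
P_3 = 1/(1+e^{1.3020}) = 0.2138
P_4 = 1/(1+e^{0.7366}) = 0.3237
E[score] = 0.0377 + 0.1246 + 0.2138 + 0.3237 = 0.6998

0.700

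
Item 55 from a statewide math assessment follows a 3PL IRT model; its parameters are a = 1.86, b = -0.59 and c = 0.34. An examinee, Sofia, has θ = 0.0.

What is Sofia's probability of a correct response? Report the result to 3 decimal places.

P(θ) = c + (1 − c) · 1 / (1 + exp(−a(θ − b)))
Exponent: 1.86 × (0.0 − (-0.59)) = 1.0974
1/(1 + e^{-1.0974}) = 0.7498
P = 0.34 + 0.66 × 0.7498 = 0.8348

0.835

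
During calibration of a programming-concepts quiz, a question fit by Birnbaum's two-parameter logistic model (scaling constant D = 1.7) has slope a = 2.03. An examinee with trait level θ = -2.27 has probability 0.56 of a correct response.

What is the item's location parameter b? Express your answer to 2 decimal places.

P(θ) = 1 / (1 + exp(−D·a(θ − b)))
logit(0.56) = ln(0.56/0.44) = 0.2412
b = θ − logit/(1.7·a) = -2.27 − 0.2412/3.4510 = -2.3399

-2.34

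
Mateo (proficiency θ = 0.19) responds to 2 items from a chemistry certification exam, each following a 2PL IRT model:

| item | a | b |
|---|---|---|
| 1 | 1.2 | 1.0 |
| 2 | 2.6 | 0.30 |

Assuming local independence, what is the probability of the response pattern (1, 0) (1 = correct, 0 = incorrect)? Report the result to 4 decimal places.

P(θ) = 1 / (1 + exp(−a(θ − b)))
P_1 = 1/(1+e^{0.9720}) = 0.2745
P_2 = 1/(1+e^{0.2860}) = 0.4290
L = P_1 × (1−P_2) = 0.2745 × 0.5710 = 0.15673

0.1567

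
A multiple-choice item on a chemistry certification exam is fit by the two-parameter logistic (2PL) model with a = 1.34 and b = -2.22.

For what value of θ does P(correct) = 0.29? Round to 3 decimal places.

-2.888

P(θ) = 1 / (1 + exp(−a(θ − b)))
logit = ln(0.2900/0.7100) = -0.8954
θ = b + logit/(a) = -2.22 + (-0.8954)/1.3400 = -2.8882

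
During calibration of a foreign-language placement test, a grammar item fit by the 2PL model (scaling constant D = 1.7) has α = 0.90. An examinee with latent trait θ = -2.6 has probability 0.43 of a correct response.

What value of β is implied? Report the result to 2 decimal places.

P(θ) = 1 / (1 + exp(−D·α(θ − β)))
logit(0.43) = ln(0.43/0.57) = -0.2819
β = θ − logit/(1.7·α) = -2.6 − (-0.2819)/1.5300 = -2.4158

-2.42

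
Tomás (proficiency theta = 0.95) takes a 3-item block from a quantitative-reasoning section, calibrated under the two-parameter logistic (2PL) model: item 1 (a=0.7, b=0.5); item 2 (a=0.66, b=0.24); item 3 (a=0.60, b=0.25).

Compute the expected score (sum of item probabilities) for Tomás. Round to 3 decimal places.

P(theta) = 1 / (1 + exp(−a(theta − b)))
P_1 = 1/(1+e^{-0.3150}) = 0.5781
P_2 = 1/(1+e^{-0.4686}) = 0.6151
P_3 = 1/(1+e^{-0.4200}) = 0.6035
E[score] = 0.5781 + 0.6151 + 0.6035 = 1.7966

1.797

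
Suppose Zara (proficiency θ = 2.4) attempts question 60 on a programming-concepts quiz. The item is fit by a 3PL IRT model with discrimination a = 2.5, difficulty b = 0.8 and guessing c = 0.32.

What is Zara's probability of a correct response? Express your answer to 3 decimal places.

0.988

P(θ) = c + (1 − c) · 1 / (1 + exp(−a(θ − b)))
Exponent: 2.5 × (2.4 − 0.8) = 4.0000
1/(1 + e^{-4.0000}) = 0.9820
P = 0.32 + 0.68 × 0.9820 = 0.9878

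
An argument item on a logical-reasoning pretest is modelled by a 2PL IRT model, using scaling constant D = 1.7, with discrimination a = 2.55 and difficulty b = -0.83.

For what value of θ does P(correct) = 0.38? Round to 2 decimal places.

-0.94

P(θ) = 1 / (1 + exp(−D·a(θ − b)))
logit = ln(0.3800/0.6200) = -0.4895
θ = b + logit/(1.7·a) = -0.83 + (-0.4895)/4.3350 = -0.9429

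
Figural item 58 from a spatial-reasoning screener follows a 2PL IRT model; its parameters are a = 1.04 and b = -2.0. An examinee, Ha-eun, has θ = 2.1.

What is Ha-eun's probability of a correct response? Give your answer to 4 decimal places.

P(θ) = 1 / (1 + exp(−a(θ − b)))
Exponent: 1.04 × (2.1 − (-2.0)) = 4.2640
1/(1 + e^{-4.2640}) = 0.9861

0.9861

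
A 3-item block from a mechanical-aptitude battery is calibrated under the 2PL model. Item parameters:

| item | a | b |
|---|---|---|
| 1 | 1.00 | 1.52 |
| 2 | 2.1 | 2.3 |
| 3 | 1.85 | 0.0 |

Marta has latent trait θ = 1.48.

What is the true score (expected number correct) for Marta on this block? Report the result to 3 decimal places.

P(θ) = 1 / (1 + exp(−a(θ − b)))
P_1 = 1/(1+e^{0.0400}) = 0.4900
P_2 = 1/(1+e^{1.7220}) = 0.1516
P_3 = 1/(1+e^{-2.7380}) = 0.9392
E[score] = 0.4900 + 0.1516 + 0.9392 = 1.5808

1.581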